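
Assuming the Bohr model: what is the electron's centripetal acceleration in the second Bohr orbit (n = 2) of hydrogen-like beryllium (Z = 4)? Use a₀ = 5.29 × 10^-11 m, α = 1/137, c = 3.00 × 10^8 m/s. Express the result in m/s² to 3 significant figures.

r = n²a₀/Z = 5.29 × 10^-11 m, v = Zαc/n = 4.38 × 10^6 m/s
a = v²/r = (4.38 × 10^6)² / 5.29 × 10^-11 = 3.63 × 10^23 m/s²

3.63 × 10^23 m/s²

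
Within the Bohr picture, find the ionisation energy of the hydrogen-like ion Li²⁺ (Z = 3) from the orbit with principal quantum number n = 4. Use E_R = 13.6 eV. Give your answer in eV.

7.65 eV

E_n = −E_R·Z²/n² = −13.6 × 3²/4² eV = -7.65 eV
Ionisation energy = −E_n = 7.65 eV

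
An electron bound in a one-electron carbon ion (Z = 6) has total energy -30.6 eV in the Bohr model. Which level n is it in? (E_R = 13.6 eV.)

E_n = −E_R Z²/n² ⇒ n² = E_R Z²/(−E_n) = 13.6 × 6² / 30.6 ≈ 16.00
n = 4

4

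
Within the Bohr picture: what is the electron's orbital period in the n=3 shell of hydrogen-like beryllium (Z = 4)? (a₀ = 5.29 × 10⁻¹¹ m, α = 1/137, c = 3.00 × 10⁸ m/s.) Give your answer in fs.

0.256 fs

r = n²a₀/Z = 3²·5.29 × 10⁻¹¹/4 = 1.19 × 10⁻¹⁰ m
v = Zαc/n = 4·0.00730·3.00 × 10⁸/3 = 2.92 × 10⁶ m/s
T = 2πr/v = 2.56 × 10⁻¹⁶ s = 0.256 fs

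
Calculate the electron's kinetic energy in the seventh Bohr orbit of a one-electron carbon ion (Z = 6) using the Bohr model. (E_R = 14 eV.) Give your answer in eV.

10 eV

For a Coulomb orbit the virial theorem gives K = −E_n.
E_n = −E_R·Z²/n², so K = E_R·Z²/n² = 14 × 6²/7² = 10 eV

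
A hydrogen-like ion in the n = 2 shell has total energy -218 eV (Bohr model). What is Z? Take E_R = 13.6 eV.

8

E_n = −E_R Z²/n² ⇒ Z² = −E_n n²/E_R = 218 × 2² / 13.6 ≈ 64.12
Z = 8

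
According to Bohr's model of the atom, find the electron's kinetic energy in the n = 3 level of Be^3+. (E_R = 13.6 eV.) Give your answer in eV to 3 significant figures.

24.2 eV

For a Coulomb orbit the virial theorem gives K = −E_n.
E_n = −E_R·Z²/n², so K = E_R·Z²/n² = 13.6 × 4²/3² = 24.2 eV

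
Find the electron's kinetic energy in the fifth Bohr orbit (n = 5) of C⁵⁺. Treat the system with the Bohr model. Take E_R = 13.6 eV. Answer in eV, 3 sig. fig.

For a Coulomb orbit the virial theorem gives K = −E_n.
E_n = −E_R·Z²/n², so K = E_R·Z²/n² = 13.6 × 6²/5² = 19.6 eV

19.6 eV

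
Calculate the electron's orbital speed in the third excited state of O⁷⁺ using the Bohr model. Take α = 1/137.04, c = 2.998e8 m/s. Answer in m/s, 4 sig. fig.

v_n = Zαc/n = 8 × 0.007297 × 2.998e8 / 4
    = 4.375e6 m/s

4.375e6 m/s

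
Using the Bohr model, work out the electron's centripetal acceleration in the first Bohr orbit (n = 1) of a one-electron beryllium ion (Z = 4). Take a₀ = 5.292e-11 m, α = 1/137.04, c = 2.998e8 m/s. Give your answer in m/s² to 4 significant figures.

r = n²a₀/Z = 1.323e-11 m, v = Zαc/n = 8.751e6 m/s
a = v²/r = (8.751e6)² / 1.323e-11 = 5.788e24 m/s²

5.788e24 m/s²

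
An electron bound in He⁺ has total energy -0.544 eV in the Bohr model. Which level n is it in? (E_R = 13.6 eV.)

10

E_n = −E_R Z²/n² ⇒ n² = E_R Z²/(−E_n) = 13.6 × 2² / 0.544 ≈ 100.00
n = 10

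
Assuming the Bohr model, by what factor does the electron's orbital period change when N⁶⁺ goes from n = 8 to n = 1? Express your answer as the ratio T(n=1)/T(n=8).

T ∝ Z^-2 · n^3; with Z fixed, T ∝ n^3.
T(n=1)/T(n=8) = (1/8)^3 = 1/512

1/512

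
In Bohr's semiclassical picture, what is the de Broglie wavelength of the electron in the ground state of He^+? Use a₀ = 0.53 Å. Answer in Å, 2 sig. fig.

1.7 Å

The Bohr quantisation condition is nλ = 2πr_n.
r_n = n²a₀/Z = 0.27 Å
λ = 2πr_n/n = 2π·0.27/1 = 1.7 Å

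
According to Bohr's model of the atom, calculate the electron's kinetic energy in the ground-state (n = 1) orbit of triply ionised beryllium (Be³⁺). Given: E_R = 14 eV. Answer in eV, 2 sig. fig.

For a Coulomb orbit the virial theorem gives K = −E_n.
E_n = −E_R·Z²/n², so K = E_R·Z²/n² = 14 × 4²/1² = 220 eV

220 eV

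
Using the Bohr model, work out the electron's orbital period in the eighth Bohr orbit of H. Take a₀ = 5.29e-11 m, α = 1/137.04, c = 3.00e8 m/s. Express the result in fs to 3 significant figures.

r = n²a₀/Z = 8²·5.29e-11/1 = 3.39e-9 m
v = Zαc/n = 1·0.00730·3.00e8/8 = 2.74e5 m/s
T = 2πr/v = 7.77e-14 s = 77.7 fs

77.7 fs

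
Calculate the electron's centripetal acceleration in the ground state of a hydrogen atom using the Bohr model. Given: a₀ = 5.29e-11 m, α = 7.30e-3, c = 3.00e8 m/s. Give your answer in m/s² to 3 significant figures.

r = n²a₀/Z = 5.29e-11 m, v = Zαc/n = 2.19e6 m/s
a = v²/r = (2.19e6)² / 5.29e-11 = 9.07e22 m/s²

9.07e22 m/s²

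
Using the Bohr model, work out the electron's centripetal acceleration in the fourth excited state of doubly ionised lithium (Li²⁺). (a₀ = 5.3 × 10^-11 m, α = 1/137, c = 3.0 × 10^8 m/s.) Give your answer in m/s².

3.9 × 10^21 m/s²

r = n²a₀/Z = 4.4 × 10^-10 m, v = Zαc/n = 1.3 × 10^6 m/s
a = v²/r = (1.3 × 10^6)² / 4.4 × 10^-10 = 3.9 × 10^21 m/s²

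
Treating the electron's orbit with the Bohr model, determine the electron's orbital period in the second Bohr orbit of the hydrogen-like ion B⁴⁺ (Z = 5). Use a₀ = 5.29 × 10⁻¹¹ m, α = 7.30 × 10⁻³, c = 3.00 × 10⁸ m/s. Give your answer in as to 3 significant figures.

r = n²a₀/Z = 2²·5.29 × 10⁻¹¹/5 = 4.23 × 10⁻¹¹ m
v = Zαc/n = 5·0.00730·3.00 × 10⁸/2 = 5.47 × 10⁶ m/s
T = 2πr/v = 4.86 × 10⁻¹⁷ s = 48.6 as

48.6 as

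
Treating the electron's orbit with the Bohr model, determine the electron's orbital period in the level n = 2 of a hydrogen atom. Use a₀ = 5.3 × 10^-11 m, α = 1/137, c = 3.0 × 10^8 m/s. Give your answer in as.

1200 as

r = n²a₀/Z = 2²·5.3 × 10^-11/1 = 2.1 × 10^-10 m
v = Zαc/n = 1·0.0073·3.0 × 10^8/2 = 1.1 × 10^6 m/s
T = 2πr/v = 1.2 × 10^-15 s = 1200 as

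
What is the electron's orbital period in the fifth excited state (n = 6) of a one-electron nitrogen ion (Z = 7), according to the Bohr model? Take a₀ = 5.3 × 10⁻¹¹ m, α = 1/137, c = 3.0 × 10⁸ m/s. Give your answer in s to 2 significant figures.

6.7 × 10⁻¹⁶ s

r = n²a₀/Z = 6²·5.3 × 10⁻¹¹/7 = 2.7 × 10⁻¹⁰ m
v = Zαc/n = 7·0.0073·3.0 × 10⁸/6 = 2.6 × 10⁶ m/s
T = 2πr/v = 6.7 × 10⁻¹⁶ s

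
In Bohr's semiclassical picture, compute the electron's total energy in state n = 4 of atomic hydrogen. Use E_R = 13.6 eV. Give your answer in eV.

E_n = −E_R·Z²/n² = −13.6 × 1²/4² = -0.850 eV

-0.850 eV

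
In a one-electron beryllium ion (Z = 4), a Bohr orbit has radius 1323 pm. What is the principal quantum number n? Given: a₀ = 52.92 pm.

10

r_n = n²a₀/Z ⇒ n² = rZ/a₀ = 1323 × 4 / 52.92 ≈ 100.00
n = 10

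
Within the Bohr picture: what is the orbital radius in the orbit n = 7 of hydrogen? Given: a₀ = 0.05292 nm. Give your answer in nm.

2.593 nm

r_n = n²a₀/Z = 7² × 0.05292 / 1
    = 49 × 0.05292 / 1 = 2.593 nm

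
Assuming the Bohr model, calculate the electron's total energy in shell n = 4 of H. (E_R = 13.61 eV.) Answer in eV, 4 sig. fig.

-0.8506 eV

E_n = −E_R·Z²/n² = −13.61 × 1²/4² = -0.8506 eV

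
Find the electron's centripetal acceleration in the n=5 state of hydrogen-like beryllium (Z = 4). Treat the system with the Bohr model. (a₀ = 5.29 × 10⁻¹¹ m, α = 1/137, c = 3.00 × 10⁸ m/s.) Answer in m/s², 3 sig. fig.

9.28 × 10²¹ m/s²

r = n²a₀/Z = 3.31 × 10⁻¹⁰ m, v = Zαc/n = 1.75 × 10⁶ m/s
a = v²/r = (1.75 × 10⁶)² / 3.31 × 10⁻¹⁰ = 9.28 × 10²¹ m/s²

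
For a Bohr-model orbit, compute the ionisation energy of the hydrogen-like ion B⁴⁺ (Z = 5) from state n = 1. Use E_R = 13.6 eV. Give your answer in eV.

E_n = −E_R·Z²/n² = −13.6 × 5²/1² eV = -340 eV
Ionisation energy = −E_n = 340 eV

340 eV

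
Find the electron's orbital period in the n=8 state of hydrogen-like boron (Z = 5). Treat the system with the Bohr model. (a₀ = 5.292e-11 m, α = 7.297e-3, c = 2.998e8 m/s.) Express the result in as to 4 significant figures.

r = n²a₀/Z = 8²·5.292e-11/5 = 6.774e-10 m
v = Zαc/n = 5·0.007297·2.998e8/8 = 1.367e6 m/s
T = 2πr/v = 3.113e-15 s = 3113 as

3113 as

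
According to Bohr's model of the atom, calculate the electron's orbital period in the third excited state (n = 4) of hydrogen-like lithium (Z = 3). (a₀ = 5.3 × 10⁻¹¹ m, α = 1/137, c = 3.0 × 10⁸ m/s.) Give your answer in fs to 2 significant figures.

r = n²a₀/Z = 4²·5.3 × 10⁻¹¹/3 = 2.8 × 10⁻¹⁰ m
v = Zαc/n = 3·0.0073·3.0 × 10⁸/4 = 1.6 × 10⁶ m/s
T = 2πr/v = 1.1 × 10⁻¹⁵ s = 1.1 fs

1.1 fs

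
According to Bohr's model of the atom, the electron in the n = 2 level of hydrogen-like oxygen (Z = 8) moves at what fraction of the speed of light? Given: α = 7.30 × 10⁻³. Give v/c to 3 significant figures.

v_n = Zαc/n, so v/c = Zα/n = 8 × 0.00730 / 2 = 0.0292

0.0292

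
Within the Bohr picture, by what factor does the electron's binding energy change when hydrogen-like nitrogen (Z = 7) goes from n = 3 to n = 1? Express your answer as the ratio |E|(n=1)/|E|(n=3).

9

|E| ∝ Z^2 · n^-2; with Z fixed, |E| ∝ n^-2.
|E|(n=1)/|E|(n=3) = (1/3)^-2 = 9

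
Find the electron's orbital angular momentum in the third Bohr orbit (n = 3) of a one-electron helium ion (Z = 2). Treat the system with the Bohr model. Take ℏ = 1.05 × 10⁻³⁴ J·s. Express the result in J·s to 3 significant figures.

L_n = nℏ = 3 × 1.05 × 10⁻³⁴ = 3.15 × 10⁻³⁴ J·s

3.15 × 10⁻³⁴ J·s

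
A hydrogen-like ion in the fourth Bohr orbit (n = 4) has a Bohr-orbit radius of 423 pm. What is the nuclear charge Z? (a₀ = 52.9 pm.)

r_n = n²a₀/Z ⇒ Z = n²a₀/r = 4² × 52.9 / 423 ≈ 2.00
Z = 2

2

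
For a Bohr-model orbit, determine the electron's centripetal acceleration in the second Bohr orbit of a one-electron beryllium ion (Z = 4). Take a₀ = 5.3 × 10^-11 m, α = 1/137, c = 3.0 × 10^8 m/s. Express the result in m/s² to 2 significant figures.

r = n²a₀/Z = 5.3 × 10^-11 m, v = Zαc/n = 4.4 × 10^6 m/s
a = v²/r = (4.4 × 10^6)² / 5.3 × 10^-11 = 3.6 × 10^23 m/s²

3.6 × 10^23 m/s²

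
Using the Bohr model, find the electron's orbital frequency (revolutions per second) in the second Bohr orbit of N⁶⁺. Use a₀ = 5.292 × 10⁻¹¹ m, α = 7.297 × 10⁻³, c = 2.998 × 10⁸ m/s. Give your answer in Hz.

r = n²a₀/Z = 3.024 × 10⁻¹¹ m, v = Zαc/n = 7.657 × 10⁶ m/s
f = v/(2πr) = 4.030 × 10¹⁶ Hz

4.030 × 10¹⁶ Hz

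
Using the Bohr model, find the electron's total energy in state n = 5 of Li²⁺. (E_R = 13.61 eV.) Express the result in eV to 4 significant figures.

E_n = −E_R·Z²/n² = −13.61 × 3²/5² = -4.900 eV

-4.900 eV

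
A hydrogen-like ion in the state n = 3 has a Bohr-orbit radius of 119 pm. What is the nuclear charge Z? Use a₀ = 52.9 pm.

r_n = n²a₀/Z ⇒ Z = n²a₀/r = 3² × 52.9 / 119 ≈ 4.00
Z = 4

4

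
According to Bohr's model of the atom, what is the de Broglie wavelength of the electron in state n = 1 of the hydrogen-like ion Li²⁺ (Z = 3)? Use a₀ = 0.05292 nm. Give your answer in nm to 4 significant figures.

The Bohr quantisation condition is nλ = 2πr_n.
r_n = n²a₀/Z = 0.01764 nm
λ = 2πr_n/n = 2π·0.01764/1 = 0.1108 nm

0.1108 nm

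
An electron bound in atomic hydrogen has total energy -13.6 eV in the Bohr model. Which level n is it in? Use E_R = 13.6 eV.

1

E_n = −E_R Z²/n² ⇒ n² = E_R Z²/(−E_n) = 13.6 × 1² / 13.6 ≈ 1.00
n = 1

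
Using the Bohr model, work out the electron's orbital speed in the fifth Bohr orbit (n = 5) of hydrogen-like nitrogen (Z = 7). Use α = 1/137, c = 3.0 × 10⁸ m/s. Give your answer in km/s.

3100 km/s

v_n = Zαc/n = 7 × 0.0073 × 3.0 × 10⁸ / 5
    = 3100 km/s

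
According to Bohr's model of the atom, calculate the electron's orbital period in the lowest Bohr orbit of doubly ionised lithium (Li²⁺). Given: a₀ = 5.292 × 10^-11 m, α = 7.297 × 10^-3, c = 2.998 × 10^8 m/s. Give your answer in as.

16.89 as

r = n²a₀/Z = 1²·5.292 × 10^-11/3 = 1.764 × 10^-11 m
v = Zαc/n = 3·0.007297·2.998 × 10^8/1 = 6.563 × 10^6 m/s
T = 2πr/v = 1.689 × 10^-17 s = 16.89 as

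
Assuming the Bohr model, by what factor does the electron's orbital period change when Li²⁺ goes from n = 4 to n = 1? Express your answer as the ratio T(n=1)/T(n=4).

T ∝ Z^-2 · n^3; with Z fixed, T ∝ n^3.
T(n=1)/T(n=4) = (1/4)^3 = 1/64

1/64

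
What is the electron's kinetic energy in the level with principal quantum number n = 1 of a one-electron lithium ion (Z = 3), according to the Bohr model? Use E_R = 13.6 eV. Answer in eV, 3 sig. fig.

For a Coulomb orbit the virial theorem gives K = −E_n.
E_n = −E_R·Z²/n², so K = E_R·Z²/n² = 13.6 × 3²/1² = 122 eV

122 eV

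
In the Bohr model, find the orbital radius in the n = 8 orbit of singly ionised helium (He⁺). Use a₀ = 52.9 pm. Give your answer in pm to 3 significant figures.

1690 pm

r_n = n²a₀/Z = 8² × 52.9 / 2
    = 64 × 52.9 / 2 = 1690 pm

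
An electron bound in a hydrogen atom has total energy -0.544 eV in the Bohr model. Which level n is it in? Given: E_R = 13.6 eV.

5

E_n = −E_R Z²/n² ⇒ n² = E_R Z²/(−E_n) = 13.6 × 1² / 0.544 ≈ 25.00
n = 5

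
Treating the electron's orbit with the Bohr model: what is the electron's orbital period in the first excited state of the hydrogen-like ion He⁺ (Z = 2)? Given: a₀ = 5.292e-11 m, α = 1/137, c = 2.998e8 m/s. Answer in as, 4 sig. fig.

303.9 as

r = n²a₀/Z = 2²·5.292e-11/2 = 1.058e-10 m
v = Zαc/n = 2·0.007299·2.998e8/2 = 2.188e6 m/s
T = 2πr/v = 3.039e-16 s = 303.9 as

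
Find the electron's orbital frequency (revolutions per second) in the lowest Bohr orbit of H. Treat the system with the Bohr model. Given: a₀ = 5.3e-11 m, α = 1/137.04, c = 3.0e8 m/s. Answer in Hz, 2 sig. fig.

6.6e15 Hz

r = n²a₀/Z = 5.3e-11 m, v = Zαc/n = 2.2e6 m/s
f = v/(2πr) = 6.6e15 Hz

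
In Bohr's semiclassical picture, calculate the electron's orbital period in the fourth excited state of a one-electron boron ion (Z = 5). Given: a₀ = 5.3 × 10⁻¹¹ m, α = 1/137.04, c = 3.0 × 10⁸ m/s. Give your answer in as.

760 as

r = n²a₀/Z = 5²·5.3 × 10⁻¹¹/5 = 2.6 × 10⁻¹⁰ m
v = Zαc/n = 5·0.0073·3.0 × 10⁸/5 = 2.2 × 10⁶ m/s
T = 2πr/v = 7.6 × 10⁻¹⁶ s = 760 as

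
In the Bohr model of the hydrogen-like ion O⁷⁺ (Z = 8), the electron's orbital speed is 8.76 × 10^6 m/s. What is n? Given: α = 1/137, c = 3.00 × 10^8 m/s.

v_n = Zαc/n ⇒ n = Zαc/v = 8 × 0.00730 × 3.00 × 10^8 / 8.76 × 10^6 ≈ 2.00
n = 2

2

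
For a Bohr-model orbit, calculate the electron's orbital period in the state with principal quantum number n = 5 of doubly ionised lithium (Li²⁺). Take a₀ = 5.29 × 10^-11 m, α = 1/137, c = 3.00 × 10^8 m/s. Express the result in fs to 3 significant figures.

r = n²a₀/Z = 5²·5.29 × 10^-11/3 = 4.41 × 10^-10 m
v = Zαc/n = 3·0.00730·3.00 × 10^8/5 = 1.31 × 10^6 m/s
T = 2πr/v = 2.11 × 10^-15 s = 2.11 fs

2.11 fs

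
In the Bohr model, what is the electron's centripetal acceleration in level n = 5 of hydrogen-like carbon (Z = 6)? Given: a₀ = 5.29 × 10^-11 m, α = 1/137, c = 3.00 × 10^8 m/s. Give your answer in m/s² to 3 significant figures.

r = n²a₀/Z = 2.20 × 10^-10 m, v = Zαc/n = 2.63 × 10^6 m/s
a = v²/r = (2.63 × 10^6)² / 2.20 × 10^-10 = 3.13 × 10^22 m/s²

3.13 × 10^22 m/s²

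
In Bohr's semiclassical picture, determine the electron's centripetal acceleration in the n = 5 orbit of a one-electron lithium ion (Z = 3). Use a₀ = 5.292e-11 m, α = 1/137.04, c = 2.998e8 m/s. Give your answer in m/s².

3.907e21 m/s²

r = n²a₀/Z = 4.410e-10 m, v = Zαc/n = 1.313e6 m/s
a = v²/r = (1.313e6)² / 4.410e-10 = 3.907e21 m/s²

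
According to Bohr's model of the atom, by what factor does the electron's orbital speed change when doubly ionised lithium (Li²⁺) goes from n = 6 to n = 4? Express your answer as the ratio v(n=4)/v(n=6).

v ∝ Z^1 · n^-1; with Z fixed, v ∝ n^-1.
v(n=4)/v(n=6) = (4/6)^-1 = 3/2

3/2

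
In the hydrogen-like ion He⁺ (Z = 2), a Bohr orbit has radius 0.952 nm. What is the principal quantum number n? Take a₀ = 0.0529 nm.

6

r_n = n²a₀/Z ⇒ n² = rZ/a₀ = 0.952 × 2 / 0.0529 ≈ 35.99
n = 6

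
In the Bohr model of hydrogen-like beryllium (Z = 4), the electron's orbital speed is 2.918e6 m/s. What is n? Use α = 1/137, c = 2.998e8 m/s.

v_n = Zαc/n ⇒ n = Zαc/v = 4 × 0.007299 × 2.998e8 / 2.918e6 ≈ 3.00
n = 3

3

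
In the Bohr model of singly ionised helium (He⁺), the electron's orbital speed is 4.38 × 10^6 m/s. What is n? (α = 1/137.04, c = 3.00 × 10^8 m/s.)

1

v_n = Zαc/n ⇒ n = Zαc/v = 2 × 0.00730 × 3.00 × 10^8 / 4.38 × 10^6 ≈ 1.00
n = 1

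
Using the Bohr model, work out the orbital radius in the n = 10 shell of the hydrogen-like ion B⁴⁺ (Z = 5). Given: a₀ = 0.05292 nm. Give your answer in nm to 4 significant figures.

1.058 nm

r_n = n²a₀/Z = 10² × 0.05292 / 5
    = 100 × 0.05292 / 5 = 1.058 nm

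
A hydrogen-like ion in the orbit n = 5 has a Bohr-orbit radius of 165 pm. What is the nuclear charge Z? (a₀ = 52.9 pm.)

8

r_n = n²a₀/Z ⇒ Z = n²a₀/r = 5² × 52.9 / 165 ≈ 8.02
Z = 8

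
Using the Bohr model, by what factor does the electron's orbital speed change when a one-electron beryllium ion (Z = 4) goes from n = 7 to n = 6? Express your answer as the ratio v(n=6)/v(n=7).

v ∝ Z^1 · n^-1; with Z fixed, v ∝ n^-1.
v(n=6)/v(n=7) = (6/7)^-1 = 7/6

7/6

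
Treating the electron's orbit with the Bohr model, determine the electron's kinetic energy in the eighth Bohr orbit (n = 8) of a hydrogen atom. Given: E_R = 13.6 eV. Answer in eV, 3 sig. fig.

For a Coulomb orbit the virial theorem gives K = −E_n.
E_n = −E_R·Z²/n², so K = E_R·Z²/n² = 13.6 × 1²/8² = 0.212 eV

0.212 eV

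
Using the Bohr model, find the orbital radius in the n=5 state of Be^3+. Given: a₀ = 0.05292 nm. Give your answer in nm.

r_n = n²a₀/Z = 5² × 0.05292 / 4
    = 25 × 0.05292 / 4 = 0.3307 nm

0.3307 nm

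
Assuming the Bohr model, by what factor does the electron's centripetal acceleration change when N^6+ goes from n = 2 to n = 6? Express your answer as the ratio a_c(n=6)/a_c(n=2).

1/81

a_c ∝ Z^3 · n^-4; with Z fixed, a_c ∝ n^-4.
a_c(n=6)/a_c(n=2) = (6/2)^-4 = 1/81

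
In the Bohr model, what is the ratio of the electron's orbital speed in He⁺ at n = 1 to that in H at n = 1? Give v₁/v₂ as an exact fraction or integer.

2

v ∝ Z^1 · n^-1
v₁/v₂ = (2/1)^1 · (1/1)^-1 = 2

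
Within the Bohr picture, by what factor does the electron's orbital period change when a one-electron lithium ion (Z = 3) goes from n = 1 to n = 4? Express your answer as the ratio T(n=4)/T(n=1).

64

T ∝ Z^-2 · n^3; with Z fixed, T ∝ n^3.
T(n=4)/T(n=1) = (4/1)^3 = 64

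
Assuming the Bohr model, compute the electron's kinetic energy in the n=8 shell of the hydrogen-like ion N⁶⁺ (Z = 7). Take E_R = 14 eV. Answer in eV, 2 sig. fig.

11 eV

For a Coulomb orbit the virial theorem gives K = −E_n.
E_n = −E_R·Z²/n², so K = E_R·Z²/n² = 14 × 7²/8² = 11 eV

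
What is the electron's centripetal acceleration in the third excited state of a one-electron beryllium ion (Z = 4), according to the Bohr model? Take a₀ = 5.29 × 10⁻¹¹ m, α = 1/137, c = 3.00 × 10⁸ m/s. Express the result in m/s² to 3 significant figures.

2.27 × 10²² m/s²

r = n²a₀/Z = 2.12 × 10⁻¹⁰ m, v = Zαc/n = 2.19 × 10⁶ m/s
a = v²/r = (2.19 × 10⁶)² / 2.12 × 10⁻¹⁰ = 2.27 × 10²² m/s²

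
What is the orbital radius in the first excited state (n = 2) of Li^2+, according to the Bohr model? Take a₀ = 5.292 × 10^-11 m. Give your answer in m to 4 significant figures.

r_n = n²a₀/Z = 2² × 5.292 × 10^-11 / 3
    = 4 × 5.292 × 10^-11 / 3 = 7.056 × 10^-11 m

7.056 × 10^-11 m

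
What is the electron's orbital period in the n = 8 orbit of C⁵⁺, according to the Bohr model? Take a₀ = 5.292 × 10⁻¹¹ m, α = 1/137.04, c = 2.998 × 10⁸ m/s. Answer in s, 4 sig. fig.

2.162 × 10⁻¹⁵ s

r = n²a₀/Z = 8²·5.292 × 10⁻¹¹/6 = 5.645 × 10⁻¹⁰ m
v = Zαc/n = 6·0.007297·2.998 × 10⁸/8 = 1.641 × 10⁶ m/s
T = 2πr/v = 2.162 × 10⁻¹⁵ s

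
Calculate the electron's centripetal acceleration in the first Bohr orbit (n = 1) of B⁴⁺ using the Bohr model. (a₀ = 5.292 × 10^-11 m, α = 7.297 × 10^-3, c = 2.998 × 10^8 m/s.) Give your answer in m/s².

1.130 × 10^25 m/s²

r = n²a₀/Z = 1.058 × 10^-11 m, v = Zαc/n = 1.094 × 10^7 m/s
a = v²/r = (1.094 × 10^7)² / 1.058 × 10^-11 = 1.130 × 10^25 m/s²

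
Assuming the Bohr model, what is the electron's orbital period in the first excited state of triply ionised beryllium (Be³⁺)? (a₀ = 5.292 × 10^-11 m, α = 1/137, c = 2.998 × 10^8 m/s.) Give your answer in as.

75.97 as

r = n²a₀/Z = 2²·5.292 × 10^-11/4 = 5.292 × 10^-11 m
v = Zαc/n = 4·0.007299·2.998 × 10^8/2 = 4.377 × 10^6 m/s
T = 2πr/v = 7.597 × 10^-17 s = 75.97 as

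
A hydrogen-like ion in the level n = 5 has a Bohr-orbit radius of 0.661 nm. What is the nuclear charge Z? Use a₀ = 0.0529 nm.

r_n = n²a₀/Z ⇒ Z = n²a₀/r = 5² × 0.0529 / 0.661 ≈ 2.00
Z = 2

2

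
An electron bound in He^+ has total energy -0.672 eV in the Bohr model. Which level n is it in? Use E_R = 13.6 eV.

E_n = −E_R Z²/n² ⇒ n² = E_R Z²/(−E_n) = 13.6 × 2² / 0.672 ≈ 80.95
n = 9

9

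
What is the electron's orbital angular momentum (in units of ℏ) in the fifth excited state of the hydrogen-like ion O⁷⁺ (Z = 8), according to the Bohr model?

6

L_n = nℏ, so L/ℏ = n = 6.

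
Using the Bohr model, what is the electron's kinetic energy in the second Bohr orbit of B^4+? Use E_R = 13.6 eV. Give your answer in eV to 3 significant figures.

For a Coulomb orbit the virial theorem gives K = −E_n.
E_n = −E_R·Z²/n², so K = E_R·Z²/n² = 13.6 × 5²/2² = 85.0 eV

85.0 eV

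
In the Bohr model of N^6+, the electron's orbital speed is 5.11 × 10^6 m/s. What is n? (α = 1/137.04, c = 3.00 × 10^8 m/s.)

3

v_n = Zαc/n ⇒ n = Zαc/v = 7 × 0.00730 × 3.00 × 10^8 / 5.11 × 10^6 ≈ 3.00
n = 3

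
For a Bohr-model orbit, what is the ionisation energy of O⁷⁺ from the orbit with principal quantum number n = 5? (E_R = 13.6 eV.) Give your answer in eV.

34.8 eV

E_n = −E_R·Z²/n² = −13.6 × 8²/5² eV = -34.8 eV
Ionisation energy = −E_n = 34.8 eV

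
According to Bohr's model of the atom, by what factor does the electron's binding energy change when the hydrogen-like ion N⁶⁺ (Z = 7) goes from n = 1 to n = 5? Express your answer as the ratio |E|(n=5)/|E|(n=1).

1/25

|E| ∝ Z^2 · n^-2; with Z fixed, |E| ∝ n^-2.
|E|(n=5)/|E|(n=1) = (5/1)^-2 = 1/25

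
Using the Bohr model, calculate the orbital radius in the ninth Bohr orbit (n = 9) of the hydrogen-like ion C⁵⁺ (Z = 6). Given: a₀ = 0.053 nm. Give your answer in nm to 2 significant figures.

0.72 nm

r_n = n²a₀/Z = 9² × 0.053 / 6
    = 81 × 0.053 / 6 = 0.72 nm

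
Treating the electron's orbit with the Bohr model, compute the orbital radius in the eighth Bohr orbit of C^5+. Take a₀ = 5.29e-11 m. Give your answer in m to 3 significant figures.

r_n = n²a₀/Z = 8² × 5.29e-11 / 6
    = 64 × 5.29e-11 / 6 = 5.64e-10 m

5.64e-10 m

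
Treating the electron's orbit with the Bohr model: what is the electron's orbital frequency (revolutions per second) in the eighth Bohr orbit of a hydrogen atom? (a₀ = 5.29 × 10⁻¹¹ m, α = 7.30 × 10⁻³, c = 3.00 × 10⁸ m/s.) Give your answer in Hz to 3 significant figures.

r = n²a₀/Z = 3.39 × 10⁻⁹ m, v = Zαc/n = 2.74 × 10⁵ m/s
f = v/(2πr) = 1.29 × 10¹³ Hz

1.29 × 10¹³ Hz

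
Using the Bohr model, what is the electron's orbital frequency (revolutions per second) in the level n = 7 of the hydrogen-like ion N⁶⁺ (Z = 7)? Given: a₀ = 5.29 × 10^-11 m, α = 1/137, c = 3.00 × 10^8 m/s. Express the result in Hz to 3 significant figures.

r = n²a₀/Z = 3.70 × 10^-10 m, v = Zαc/n = 2.19 × 10^6 m/s
f = v/(2πr) = 9.41 × 10^14 Hz

9.41 × 10^14 Hz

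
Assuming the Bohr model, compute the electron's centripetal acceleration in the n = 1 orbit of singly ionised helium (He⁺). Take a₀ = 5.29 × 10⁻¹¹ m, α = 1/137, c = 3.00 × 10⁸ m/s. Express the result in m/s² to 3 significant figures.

7.25 × 10²³ m/s²

r = n²a₀/Z = 2.65 × 10⁻¹¹ m, v = Zαc/n = 4.38 × 10⁶ m/s
a = v²/r = (4.38 × 10⁶)² / 2.65 × 10⁻¹¹ = 7.25 × 10²³ m/s²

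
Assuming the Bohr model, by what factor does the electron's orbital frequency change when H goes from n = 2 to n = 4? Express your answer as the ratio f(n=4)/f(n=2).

1/8

f ∝ Z^2 · n^-3; with Z fixed, f ∝ n^-3.
f(n=4)/f(n=2) = (4/2)^-3 = 1/8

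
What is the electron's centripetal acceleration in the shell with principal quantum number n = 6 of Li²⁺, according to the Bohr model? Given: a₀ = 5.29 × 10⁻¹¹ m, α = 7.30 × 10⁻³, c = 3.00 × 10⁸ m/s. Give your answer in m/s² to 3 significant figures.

1.89 × 10²¹ m/s²

r = n²a₀/Z = 6.35 × 10⁻¹⁰ m, v = Zαc/n = 1.09 × 10⁶ m/s
a = v²/r = (1.09 × 10⁶)² / 6.35 × 10⁻¹⁰ = 1.89 × 10²¹ m/s²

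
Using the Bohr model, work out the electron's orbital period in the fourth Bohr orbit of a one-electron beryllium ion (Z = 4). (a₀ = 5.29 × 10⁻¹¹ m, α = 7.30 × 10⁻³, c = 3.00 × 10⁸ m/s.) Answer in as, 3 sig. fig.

607 as

r = n²a₀/Z = 4²·5.29 × 10⁻¹¹/4 = 2.12 × 10⁻¹⁰ m
v = Zαc/n = 4·0.00730·3.00 × 10⁸/4 = 2.19 × 10⁶ m/s
T = 2πr/v = 6.07 × 10⁻¹⁶ s = 607 as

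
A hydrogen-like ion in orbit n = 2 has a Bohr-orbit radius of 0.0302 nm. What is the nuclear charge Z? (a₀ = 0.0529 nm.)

r_n = n²a₀/Z ⇒ Z = n²a₀/r = 2² × 0.0529 / 0.0302 ≈ 7.01
Z = 7

7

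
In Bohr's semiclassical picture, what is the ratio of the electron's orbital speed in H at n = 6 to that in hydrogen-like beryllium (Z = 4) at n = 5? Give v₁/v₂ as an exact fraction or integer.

5/24

v ∝ Z^1 · n^-1
v₁/v₂ = (1/4)^1 · (6/5)^-1 = 5/24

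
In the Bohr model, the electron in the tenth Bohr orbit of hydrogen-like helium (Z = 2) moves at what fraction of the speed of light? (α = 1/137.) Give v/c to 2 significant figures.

v_n = Zαc/n, so v/c = Zα/n = 2 × 0.0073 / 10 = 0.0015

0.0015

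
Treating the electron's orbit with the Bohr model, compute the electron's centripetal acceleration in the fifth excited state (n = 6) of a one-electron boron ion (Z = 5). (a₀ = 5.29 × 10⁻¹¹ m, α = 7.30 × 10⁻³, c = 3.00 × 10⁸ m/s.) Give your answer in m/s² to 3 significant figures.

8.74 × 10²¹ m/s²

r = n²a₀/Z = 3.81 × 10⁻¹⁰ m, v = Zαc/n = 1.82 × 10⁶ m/s
a = v²/r = (1.82 × 10⁶)² / 3.81 × 10⁻¹⁰ = 8.74 × 10²¹ m/s²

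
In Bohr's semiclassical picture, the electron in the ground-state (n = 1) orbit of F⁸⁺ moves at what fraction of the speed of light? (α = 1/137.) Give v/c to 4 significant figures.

0.06569

v_n = Zαc/n, so v/c = Zα/n = 9 × 0.007299 / 1 = 0.06569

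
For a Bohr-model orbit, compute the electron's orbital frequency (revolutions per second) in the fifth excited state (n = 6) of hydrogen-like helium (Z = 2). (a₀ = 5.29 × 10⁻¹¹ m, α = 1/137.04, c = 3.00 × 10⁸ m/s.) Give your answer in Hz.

r = n²a₀/Z = 9.52 × 10⁻¹⁰ m, v = Zαc/n = 7.30 × 10⁵ m/s
f = v/(2πr) = 1.22 × 10¹⁴ Hz

1.22 × 10¹⁴ Hz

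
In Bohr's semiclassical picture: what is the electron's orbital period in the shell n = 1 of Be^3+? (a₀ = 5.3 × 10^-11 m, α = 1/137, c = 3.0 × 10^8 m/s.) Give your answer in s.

9.5 × 10^-18 s

r = n²a₀/Z = 1²·5.3 × 10^-11/4 = 1.3 × 10^-11 m
v = Zαc/n = 4·0.0073·3.0 × 10^8/1 = 8.8 × 10^6 m/s
T = 2πr/v = 9.5 × 10^-18 s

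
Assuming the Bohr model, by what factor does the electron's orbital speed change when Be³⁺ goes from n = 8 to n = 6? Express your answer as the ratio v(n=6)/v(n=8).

4/3

v ∝ Z^1 · n^-1; with Z fixed, v ∝ n^-1.
v(n=6)/v(n=8) = (6/8)^-1 = 4/3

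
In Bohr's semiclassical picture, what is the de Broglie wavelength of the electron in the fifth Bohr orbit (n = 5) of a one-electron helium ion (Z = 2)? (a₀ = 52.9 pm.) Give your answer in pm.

831 pm

The Bohr quantisation condition is nλ = 2πr_n.
r_n = n²a₀/Z = 661 pm
λ = 2πr_n/n = 2π·661/5 = 831 pm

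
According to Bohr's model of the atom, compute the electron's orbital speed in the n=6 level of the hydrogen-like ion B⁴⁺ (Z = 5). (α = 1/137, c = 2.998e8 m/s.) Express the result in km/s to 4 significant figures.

1824 km/s

v_n = Zαc/n = 5 × 0.007299 × 2.998e8 / 6
    = 1824 km/s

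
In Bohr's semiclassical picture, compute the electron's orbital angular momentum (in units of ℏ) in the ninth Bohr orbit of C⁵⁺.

L_n = nℏ, so L/ℏ = n = 9.

9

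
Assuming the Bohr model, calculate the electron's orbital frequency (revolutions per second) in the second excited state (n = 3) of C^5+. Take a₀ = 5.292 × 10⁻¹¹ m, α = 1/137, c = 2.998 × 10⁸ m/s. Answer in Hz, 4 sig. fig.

8.775 × 10¹⁵ Hz

r = n²a₀/Z = 7.938 × 10⁻¹¹ m, v = Zαc/n = 4.377 × 10⁶ m/s
f = v/(2πr) = 8.775 × 10¹⁵ Hz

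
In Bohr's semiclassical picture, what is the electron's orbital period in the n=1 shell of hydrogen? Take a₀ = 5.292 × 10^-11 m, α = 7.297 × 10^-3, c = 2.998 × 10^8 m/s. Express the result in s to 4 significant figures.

1.520 × 10^-16 s

r = n²a₀/Z = 1²·5.292 × 10^-11/1 = 5.292 × 10^-11 m
v = Zαc/n = 1·0.007297·2.998 × 10^8/1 = 2.188 × 10^6 m/s
T = 2πr/v = 1.520 × 10^-16 s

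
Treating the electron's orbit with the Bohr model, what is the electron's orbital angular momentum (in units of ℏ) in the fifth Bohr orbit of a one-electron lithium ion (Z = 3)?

5

L_n = nℏ, so L/ℏ = n = 5.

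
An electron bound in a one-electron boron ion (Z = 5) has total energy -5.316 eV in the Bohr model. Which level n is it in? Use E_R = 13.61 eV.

8

E_n = −E_R Z²/n² ⇒ n² = E_R Z²/(−E_n) = 13.61 × 5² / 5.316 ≈ 64.00
n = 8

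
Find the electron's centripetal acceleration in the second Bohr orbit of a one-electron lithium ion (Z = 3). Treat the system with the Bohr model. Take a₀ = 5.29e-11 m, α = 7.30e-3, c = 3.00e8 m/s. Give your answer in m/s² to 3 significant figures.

r = n²a₀/Z = 7.05e-11 m, v = Zαc/n = 3.29e6 m/s
a = v²/r = (3.29e6)² / 7.05e-11 = 1.53e23 m/s²

1.53e23 m/s²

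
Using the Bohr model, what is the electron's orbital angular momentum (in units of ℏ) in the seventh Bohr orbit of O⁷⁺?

L_n = nℏ, so L/ℏ = n = 7.

7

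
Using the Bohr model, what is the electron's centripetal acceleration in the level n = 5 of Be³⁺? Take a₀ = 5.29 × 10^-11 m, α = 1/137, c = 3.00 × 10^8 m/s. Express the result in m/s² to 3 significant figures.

9.28 × 10^21 m/s²

r = n²a₀/Z = 3.31 × 10^-10 m, v = Zαc/n = 1.75 × 10^6 m/s
a = v²/r = (1.75 × 10^6)² / 3.31 × 10^-10 = 9.28 × 10^21 m/s²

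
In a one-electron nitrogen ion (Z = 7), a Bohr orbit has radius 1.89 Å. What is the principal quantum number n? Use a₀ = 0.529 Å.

r_n = n²a₀/Z ⇒ n² = rZ/a₀ = 1.89 × 7 / 0.529 ≈ 25.01
n = 5

5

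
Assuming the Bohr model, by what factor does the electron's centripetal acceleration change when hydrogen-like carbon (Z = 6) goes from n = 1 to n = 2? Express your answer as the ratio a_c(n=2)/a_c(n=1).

a_c ∝ Z^3 · n^-4; with Z fixed, a_c ∝ n^-4.
a_c(n=2)/a_c(n=1) = (2/1)^-4 = 1/16

1/16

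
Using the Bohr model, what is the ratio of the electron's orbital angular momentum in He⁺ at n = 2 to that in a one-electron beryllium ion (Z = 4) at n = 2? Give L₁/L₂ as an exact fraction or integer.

1

L = nℏ is independent of Z.
L₁/L₂ = n₁/n₂ = 2/2 = 1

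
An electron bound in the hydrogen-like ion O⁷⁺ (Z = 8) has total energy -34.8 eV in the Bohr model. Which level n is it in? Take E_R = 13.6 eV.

E_n = −E_R Z²/n² ⇒ n² = E_R Z²/(−E_n) = 13.6 × 8² / 34.8 ≈ 25.01
n = 5

5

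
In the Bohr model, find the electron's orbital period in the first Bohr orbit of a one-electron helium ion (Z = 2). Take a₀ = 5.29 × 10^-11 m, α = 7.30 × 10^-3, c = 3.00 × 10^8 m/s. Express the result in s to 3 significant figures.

r = n²a₀/Z = 1²·5.29 × 10^-11/2 = 2.65 × 10^-11 m
v = Zαc/n = 2·0.00730·3.00 × 10^8/1 = 4.38 × 10^6 m/s
T = 2πr/v = 3.79 × 10^-17 s

3.79 × 10^-17 s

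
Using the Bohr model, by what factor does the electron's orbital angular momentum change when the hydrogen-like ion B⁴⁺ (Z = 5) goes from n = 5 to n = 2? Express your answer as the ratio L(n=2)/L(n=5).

L = nℏ depends only on n, so L ∝ n.
L(n=2)/L(n=5) = (2/5)^1 = 2/5

2/5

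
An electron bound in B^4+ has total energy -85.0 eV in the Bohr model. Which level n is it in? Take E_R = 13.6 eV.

2

E_n = −E_R Z²/n² ⇒ n² = E_R Z²/(−E_n) = 13.6 × 5² / 85.0 ≈ 4.00
n = 2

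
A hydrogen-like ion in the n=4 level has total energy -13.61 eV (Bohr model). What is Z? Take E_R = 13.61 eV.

4

E_n = −E_R Z²/n² ⇒ Z² = −E_n n²/E_R = 13.61 × 4² / 13.61 ≈ 16.00
Z = 4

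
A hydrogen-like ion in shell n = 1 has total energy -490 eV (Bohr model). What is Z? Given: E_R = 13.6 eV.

6

E_n = −E_R Z²/n² ⇒ Z² = −E_n n²/E_R = 490 × 1² / 13.6 ≈ 36.03
Z = 6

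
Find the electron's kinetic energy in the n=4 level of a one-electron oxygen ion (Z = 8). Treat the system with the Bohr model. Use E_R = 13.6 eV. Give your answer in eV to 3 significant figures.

For a Coulomb orbit the virial theorem gives K = −E_n.
E_n = −E_R·Z²/n², so K = E_R·Z²/n² = 13.6 × 8²/4² = 54.4 eV

54.4 eV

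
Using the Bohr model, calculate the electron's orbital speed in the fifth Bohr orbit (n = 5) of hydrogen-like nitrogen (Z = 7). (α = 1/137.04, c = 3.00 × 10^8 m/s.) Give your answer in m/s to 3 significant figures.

3.06 × 10^6 m/s

v_n = Zαc/n = 7 × 0.00730 × 3.00 × 10^8 / 5
    = 3.06 × 10^6 m/s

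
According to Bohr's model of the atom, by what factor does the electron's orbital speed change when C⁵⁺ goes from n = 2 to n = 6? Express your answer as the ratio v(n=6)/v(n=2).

1/3

v ∝ Z^1 · n^-1; with Z fixed, v ∝ n^-1.
v(n=6)/v(n=2) = (6/2)^-1 = 1/3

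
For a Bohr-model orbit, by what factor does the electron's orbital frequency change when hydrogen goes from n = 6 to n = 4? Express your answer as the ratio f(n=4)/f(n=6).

f ∝ Z^2 · n^-3; with Z fixed, f ∝ n^-3.
f(n=4)/f(n=6) = (4/6)^-3 = 27/8

27/8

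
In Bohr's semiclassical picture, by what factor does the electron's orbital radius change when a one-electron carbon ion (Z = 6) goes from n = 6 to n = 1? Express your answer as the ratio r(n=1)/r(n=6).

r ∝ Z^-1 · n^2; with Z fixed, r ∝ n^2.
r(n=1)/r(n=6) = (1/6)^2 = 1/36

1/36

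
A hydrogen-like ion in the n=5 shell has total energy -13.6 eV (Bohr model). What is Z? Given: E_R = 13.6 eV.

E_n = −E_R Z²/n² ⇒ Z² = −E_n n²/E_R = 13.6 × 5² / 13.6 ≈ 25.00
Z = 5

5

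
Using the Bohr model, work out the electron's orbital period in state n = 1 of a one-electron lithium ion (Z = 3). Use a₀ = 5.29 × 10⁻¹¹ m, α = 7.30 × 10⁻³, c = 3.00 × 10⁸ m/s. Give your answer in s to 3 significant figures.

1.69 × 10⁻¹⁷ s

r = n²a₀/Z = 1²·5.29 × 10⁻¹¹/3 = 1.76 × 10⁻¹¹ m
v = Zαc/n = 3·0.00730·3.00 × 10⁸/1 = 6.57 × 10⁶ m/s
T = 2πr/v = 1.69 × 10⁻¹⁷ s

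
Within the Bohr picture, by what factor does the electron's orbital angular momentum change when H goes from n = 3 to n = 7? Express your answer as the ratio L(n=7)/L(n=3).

7/3

L = nℏ depends only on n, so L ∝ n.
L(n=7)/L(n=3) = (7/3)^1 = 7/3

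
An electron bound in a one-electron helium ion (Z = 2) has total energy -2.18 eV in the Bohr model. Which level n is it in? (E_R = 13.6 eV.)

5

E_n = −E_R Z²/n² ⇒ n² = E_R Z²/(−E_n) = 13.6 × 2² / 2.18 ≈ 24.95
n = 5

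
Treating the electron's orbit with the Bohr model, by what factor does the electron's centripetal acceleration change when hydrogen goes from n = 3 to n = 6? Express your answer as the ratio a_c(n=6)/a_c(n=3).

a_c ∝ Z^3 · n^-4; with Z fixed, a_c ∝ n^-4.
a_c(n=6)/a_c(n=3) = (6/3)^-4 = 1/16

1/16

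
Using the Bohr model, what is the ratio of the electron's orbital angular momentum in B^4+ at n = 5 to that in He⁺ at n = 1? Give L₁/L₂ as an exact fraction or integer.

L = nℏ is independent of Z.
L₁/L₂ = n₁/n₂ = 5/1 = 5

5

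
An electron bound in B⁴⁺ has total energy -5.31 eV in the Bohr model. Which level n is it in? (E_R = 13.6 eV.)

8

E_n = −E_R Z²/n² ⇒ n² = E_R Z²/(−E_n) = 13.6 × 5² / 5.31 ≈ 64.03
n = 8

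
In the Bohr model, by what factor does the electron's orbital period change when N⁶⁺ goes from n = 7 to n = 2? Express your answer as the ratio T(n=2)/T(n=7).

T ∝ Z^-2 · n^3; with Z fixed, T ∝ n^3.
T(n=2)/T(n=7) = (2/7)^3 = 8/343

8/343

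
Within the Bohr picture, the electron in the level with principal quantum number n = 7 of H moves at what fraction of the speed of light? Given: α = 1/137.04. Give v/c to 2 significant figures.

0.0010

v_n = Zαc/n, so v/c = Zα/n = 1 × 0.0073 / 7 = 0.0010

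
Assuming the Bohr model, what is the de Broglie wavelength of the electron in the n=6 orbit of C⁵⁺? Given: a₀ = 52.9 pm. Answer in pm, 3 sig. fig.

The Bohr quantisation condition is nλ = 2πr_n.
r_n = n²a₀/Z = 317 pm
λ = 2πr_n/n = 2π·317/6 = 332 pm

332 pm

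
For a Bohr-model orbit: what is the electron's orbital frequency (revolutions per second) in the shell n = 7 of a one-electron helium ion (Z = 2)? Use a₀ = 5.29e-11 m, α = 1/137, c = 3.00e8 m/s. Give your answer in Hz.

7.68e13 Hz

r = n²a₀/Z = 1.30e-9 m, v = Zαc/n = 6.26e5 m/s
f = v/(2πr) = 7.68e13 Hz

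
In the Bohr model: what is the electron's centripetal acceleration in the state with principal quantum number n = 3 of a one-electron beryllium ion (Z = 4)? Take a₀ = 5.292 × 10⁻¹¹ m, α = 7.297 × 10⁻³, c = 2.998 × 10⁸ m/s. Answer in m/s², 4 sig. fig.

7.145 × 10²² m/s²

r = n²a₀/Z = 1.191 × 10⁻¹⁰ m, v = Zαc/n = 2.917 × 10⁶ m/s
a = v²/r = (2.917 × 10⁶)² / 1.191 × 10⁻¹⁰ = 7.145 × 10²² m/s²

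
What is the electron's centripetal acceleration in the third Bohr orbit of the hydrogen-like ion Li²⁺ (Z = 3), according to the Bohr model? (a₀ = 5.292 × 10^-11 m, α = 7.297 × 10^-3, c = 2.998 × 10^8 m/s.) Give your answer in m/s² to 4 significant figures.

3.014 × 10^22 m/s²

r = n²a₀/Z = 1.588 × 10^-10 m, v = Zαc/n = 2.188 × 10^6 m/s
a = v²/r = (2.188 × 10^6)² / 1.588 × 10^-10 = 3.014 × 10^22 m/s²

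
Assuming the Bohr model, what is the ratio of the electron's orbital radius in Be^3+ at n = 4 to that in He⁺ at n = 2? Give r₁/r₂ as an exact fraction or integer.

r ∝ Z^-1 · n^2
r₁/r₂ = (4/2)^-1 · (4/2)^2 = 2

2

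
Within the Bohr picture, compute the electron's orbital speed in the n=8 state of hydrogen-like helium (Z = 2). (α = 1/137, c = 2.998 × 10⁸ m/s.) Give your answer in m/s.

5.471 × 10⁵ m/s

v_n = Zαc/n = 2 × 0.007299 × 2.998 × 10⁸ / 8
    = 5.471 × 10⁵ m/s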